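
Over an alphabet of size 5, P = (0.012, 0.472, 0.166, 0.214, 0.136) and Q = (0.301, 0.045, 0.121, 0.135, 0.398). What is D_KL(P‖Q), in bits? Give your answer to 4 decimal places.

1.5519 bits

D(P‖Q) = Σ p·log₂(p/q).
  0.012·log₂(0.012/0.301) = -0.05578
  0.472·log₂(0.472/0.045) = 1.60045
  0.166·log₂(0.166/0.121) = 0.07573
  0.214·log₂(0.214/0.135) = 0.14224
  0.136·log₂(0.136/0.398) = -0.21069
D(P‖Q) = 1.5519 bits.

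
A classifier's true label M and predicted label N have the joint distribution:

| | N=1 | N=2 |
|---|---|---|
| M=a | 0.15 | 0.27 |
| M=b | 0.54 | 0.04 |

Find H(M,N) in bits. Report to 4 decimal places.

1.5864 bits

H(M,N) = −Σ p(x,y)·log₂ p(x,y) over all 4 cells.
  cell (a,1): −0.15·log₂0.15 = 0.41054
  cell (a,2): −0.27·log₂0.27 = 0.51002
  cell (b,1): −0.54·log₂0.54 = 0.48004
  cell (b,2): −0.04·log₂0.04 = 0.18575
Sum = 1.5864 bits.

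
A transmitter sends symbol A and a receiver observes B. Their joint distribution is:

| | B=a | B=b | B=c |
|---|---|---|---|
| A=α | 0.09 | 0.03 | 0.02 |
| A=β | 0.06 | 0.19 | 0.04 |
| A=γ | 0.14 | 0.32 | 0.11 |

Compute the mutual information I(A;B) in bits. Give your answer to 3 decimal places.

0.075 bits

Marginals: p(A) = (0.1400, 0.2900, 0.5700), p(B) = (0.2900, 0.5400, 0.1700).
I(A;B) = Σ p(x,y)·log₂[p(x,y)/(p(x)p(y))].
  (α,a): 0.09·log₂(2.2167) = 0.1034
  (α,b): 0.03·log₂(0.3968) = -0.0400
  (α,c): 0.02·log₂(0.8403) = -0.0050
  (β,a): 0.06·log₂(0.7134) = -0.0292
  (β,b): 0.19·log₂(1.2133) = 0.0530
  (β,c): 0.04·log₂(0.8114) = -0.0121
  (γ,a): 0.14·log₂(0.8469) = -0.0336
  (γ,b): 0.32·log₂(1.0396) = 0.0179
  (γ,c): 0.11·log₂(1.1352) = 0.0201
Sum = 0.075 bits.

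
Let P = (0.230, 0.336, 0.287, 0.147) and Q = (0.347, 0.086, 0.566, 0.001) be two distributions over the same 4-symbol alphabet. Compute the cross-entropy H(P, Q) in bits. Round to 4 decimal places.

3.2411 bits

H(P,Q) = −Σ p·log₂ q.
  −0.230·log₂(0.347) = 0.35121
  −0.336·log₂(0.086) = 1.18928
  −0.287·log₂(0.566) = 0.23566
  −0.147·log₂(0.001) = 1.46497
H(P,Q) = 3.2411 bits.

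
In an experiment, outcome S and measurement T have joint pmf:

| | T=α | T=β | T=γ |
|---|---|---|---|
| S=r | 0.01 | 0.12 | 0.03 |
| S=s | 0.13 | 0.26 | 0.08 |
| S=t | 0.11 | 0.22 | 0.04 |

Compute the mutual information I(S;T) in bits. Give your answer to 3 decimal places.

0.037 bits

Marginals: p(S) = (0.1600, 0.4700, 0.3700), p(T) = (0.2500, 0.6000, 0.1500).
I(S;T) = Σ p(x,y)·log₂[p(x,y)/(p(x)p(y))].
  (r,α): 0.01·log₂(0.2500) = -0.0200
  (r,β): 0.12·log₂(1.2500) = 0.0386
  (r,γ): 0.03·log₂(1.2500) = 0.0097
  (s,α): 0.13·log₂(1.1064) = 0.0190
  (s,β): 0.26·log₂(0.9220) = -0.0305
  (s,γ): 0.08·log₂(1.1348) = 0.0146
  (t,α): 0.11·log₂(1.1892) = 0.0275
  (t,β): 0.22·log₂(0.9910) = -0.0029
  (t,γ): 0.04·log₂(0.7207) = -0.0189
Sum = 0.037 bits.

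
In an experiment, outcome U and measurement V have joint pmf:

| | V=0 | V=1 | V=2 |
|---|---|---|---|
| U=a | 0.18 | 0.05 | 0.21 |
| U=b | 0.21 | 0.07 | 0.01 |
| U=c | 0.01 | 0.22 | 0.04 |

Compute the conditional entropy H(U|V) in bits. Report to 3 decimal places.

1.112 bits

Chain rule: H(U|V) = H(U,V) − H(V).
Marginals: p(U) = (0.4400, 0.2900, 0.2700), p(V) = (0.4000, 0.3400, 0.2600).
H(U,V) = 2.6748 bits; H(V) = 1.5632 bits.
H(U|V) = 2.6748 − 1.5632 = 1.112 bits.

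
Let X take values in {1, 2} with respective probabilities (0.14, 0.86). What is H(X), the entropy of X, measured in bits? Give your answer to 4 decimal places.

H(X) = −Σ p·log₂ p.
  −(0.14)·log₂(0.14) = 0.39711
  −(0.86)·log₂(0.86) = 0.18713
Sum: 0.39711 + 0.18713 = 0.5842 bits.

0.5842 bits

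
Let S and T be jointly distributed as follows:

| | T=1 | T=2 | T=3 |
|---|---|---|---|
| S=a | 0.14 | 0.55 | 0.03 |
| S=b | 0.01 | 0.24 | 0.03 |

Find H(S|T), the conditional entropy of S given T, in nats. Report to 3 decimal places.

Chain rule: H(S|T) = H(S,T) − H(T).
Marginals: p(S) = (0.7200, 0.2800), p(T) = (0.1500, 0.7900, 0.0600).
H(S,T) = 1.2030 nats; H(T) = 0.6396 nats.
H(S|T) = 1.2030 − 0.6396 = 0.563 nats.

0.563 nats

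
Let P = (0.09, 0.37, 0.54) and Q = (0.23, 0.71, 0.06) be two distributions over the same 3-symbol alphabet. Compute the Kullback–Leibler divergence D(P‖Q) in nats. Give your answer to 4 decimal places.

0.8609 nats

D(P‖Q) = Σ p·ln(p/q).
  0.09·ln(0.09/0.23) = -0.08444
  0.37·ln(0.37/0.71) = -0.24115
  0.54·ln(0.54/0.06) = 1.18650
D(P‖Q) = 0.8609 nats.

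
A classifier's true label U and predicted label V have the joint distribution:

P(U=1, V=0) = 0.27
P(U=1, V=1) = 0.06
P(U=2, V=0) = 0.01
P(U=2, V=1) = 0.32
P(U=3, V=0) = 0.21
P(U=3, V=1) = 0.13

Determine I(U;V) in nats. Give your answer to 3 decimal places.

0.265 nats

Marginals: p(U) = (0.3300, 0.3300, 0.3400), p(V) = (0.4900, 0.5100).
I(U;V) = H(U) + H(V) − H(U,V).
H(U) = 1.0985, H(V) = 0.6929, H(U,V) = 1.5260.
I(U;V) = 1.0985 + 0.6929 − 1.5260 = 0.265 nats.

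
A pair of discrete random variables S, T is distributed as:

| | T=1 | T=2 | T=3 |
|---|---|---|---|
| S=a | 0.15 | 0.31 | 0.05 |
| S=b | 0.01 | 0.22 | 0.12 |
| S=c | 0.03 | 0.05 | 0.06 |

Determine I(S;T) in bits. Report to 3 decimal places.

0.145 bits

Marginals: p(S) = (0.5100, 0.3500, 0.1400), p(T) = (0.1900, 0.5800, 0.2300).
I(S;T) = H(S) + H(T) − H(S,T).
H(S) = 1.4226, H(T) = 1.3987, H(S,T) = 2.6759.
I(S;T) = 1.4226 + 1.3987 − 2.6759 = 0.145 bits.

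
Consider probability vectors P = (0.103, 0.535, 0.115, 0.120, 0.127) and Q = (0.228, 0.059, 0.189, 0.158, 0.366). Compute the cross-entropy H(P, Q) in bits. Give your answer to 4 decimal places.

3.1842 bits

H(P,Q) = −Σ p·log₂ q.
  −0.103·log₂(0.228) = 0.21969
  −0.535·log₂(0.059) = 2.18448
  −0.115·log₂(0.189) = 0.27641
  −0.120·log₂(0.158) = 0.31944
  −0.127·log₂(0.366) = 0.18416
H(P,Q) = 3.1842 bits.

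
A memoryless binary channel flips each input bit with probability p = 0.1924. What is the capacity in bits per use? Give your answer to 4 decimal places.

0.2935 bits

Binary symmetric channel: C = 1 − h₂(ε) where h₂ is the binary entropy function.
h₂(0.1924) = −0.1924·log₂0.1924 − 0.8076·log₂0.8076 = 0.7065.
C = 1 − 0.7065 = 0.2935 bits per channel use.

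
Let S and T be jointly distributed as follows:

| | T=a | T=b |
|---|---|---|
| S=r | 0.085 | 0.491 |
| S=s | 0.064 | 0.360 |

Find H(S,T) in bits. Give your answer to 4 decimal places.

H(S,T) = −Σ p(x,y)·log₂ p(x,y) over all 4 cells.
  cell (r,a): −0.085·log₂0.085 = 0.30229
  cell (r,b): −0.491·log₂0.491 = 0.50387
  cell (s,a): −0.064·log₂0.064 = 0.25381
  cell (s,b): −0.360·log₂0.360 = 0.53062
Sum = 1.5906 bits.

1.5906 bits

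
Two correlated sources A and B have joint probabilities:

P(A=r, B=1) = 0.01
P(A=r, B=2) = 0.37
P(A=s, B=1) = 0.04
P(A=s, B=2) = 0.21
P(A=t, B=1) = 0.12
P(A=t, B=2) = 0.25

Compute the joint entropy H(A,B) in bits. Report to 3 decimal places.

H(A,B) = −Σ p(x,y)·log₂ p(x,y) over all 6 cells.
  cell (r,1): −0.01·log₂0.01 = 0.0664
  cell (r,2): −0.37·log₂0.37 = 0.5307
  cell (s,1): −0.04·log₂0.04 = 0.1858
  cell (s,2): −0.21·log₂0.21 = 0.4728
  cell (t,1): −0.12·log₂0.12 = 0.3671
  cell (t,2): −0.25·log₂0.25 = 0.5000
Sum = 2.123 bits.

2.123 bits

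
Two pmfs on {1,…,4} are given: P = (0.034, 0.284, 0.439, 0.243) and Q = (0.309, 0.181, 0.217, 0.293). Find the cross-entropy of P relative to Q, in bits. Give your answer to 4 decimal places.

H(P,Q) = −Σ p·log₂ q.
  −0.034·log₂(0.309) = 0.05761
  −0.284·log₂(0.181) = 0.70033
  −0.439·log₂(0.217) = 0.96766
  −0.243·log₂(0.293) = 0.43036
H(P,Q) = 2.1560 bits.

2.1560 bits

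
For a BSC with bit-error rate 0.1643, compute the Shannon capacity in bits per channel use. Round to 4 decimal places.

Binary symmetric channel: C = 1 − h₂(ε) where h₂ is the binary entropy function.
h₂(0.1643) = −0.1643·log₂0.1643 − 0.8357·log₂0.8357 = 0.6445.
C = 1 − 0.6445 = 0.3555 bits per channel use.

0.3555 bits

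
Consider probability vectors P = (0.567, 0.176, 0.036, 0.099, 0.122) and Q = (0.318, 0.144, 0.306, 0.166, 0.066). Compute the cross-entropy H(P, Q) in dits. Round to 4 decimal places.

H(P,Q) = −Σ p·log₁₀ q.
  −0.567·log₁₀(0.318) = 0.28212
  −0.176·log₁₀(0.144) = 0.14813
  −0.036·log₁₀(0.306) = 0.01851
  −0.099·log₁₀(0.166) = 0.07721
  −0.122·log₁₀(0.066) = 0.14402
H(P,Q) = 0.6700 dits.

0.6700 dits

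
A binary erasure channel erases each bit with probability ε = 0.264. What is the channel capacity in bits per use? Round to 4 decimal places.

0.7360 bits

Binary erasure channel: capacity C = 1 − ε.
C = 1 − 0.264 = 0.7360 bits per channel use.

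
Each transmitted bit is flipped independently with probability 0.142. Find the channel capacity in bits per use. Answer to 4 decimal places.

Binary symmetric channel: C = 1 − h₂(ε) where h₂ is the binary entropy function.
h₂(0.142) = −0.142·log₂0.142 − 0.858·log₂0.858 = 0.5895.
C = 1 − 0.5895 = 0.4105 bits per channel use.

0.4105 bits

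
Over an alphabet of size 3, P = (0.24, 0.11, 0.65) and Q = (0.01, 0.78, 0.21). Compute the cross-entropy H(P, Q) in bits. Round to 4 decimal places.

H(P,Q) = −Σ p·log₂ q.
  −0.24·log₂(0.01) = 1.59453
  −0.11·log₂(0.78) = 0.03943
  −0.65·log₂(0.21) = 1.46350
H(P,Q) = 3.0975 bits.

3.0975 bits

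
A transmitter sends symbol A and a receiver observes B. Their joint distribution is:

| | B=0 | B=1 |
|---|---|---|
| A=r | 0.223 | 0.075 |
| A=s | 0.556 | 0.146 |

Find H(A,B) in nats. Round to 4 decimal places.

H(A,B) = −Σ p(x,y)·ln p(x,y) over all 4 cells.
  cell (r,0): −0.223·ln0.223 = 0.33463
  cell (r,1): −0.075·ln0.075 = 0.19427
  cell (s,0): −0.556·ln0.556 = 0.32636
  cell (s,1): −0.146·ln0.146 = 0.28093
Sum = 1.1362 nats.

1.1362 nats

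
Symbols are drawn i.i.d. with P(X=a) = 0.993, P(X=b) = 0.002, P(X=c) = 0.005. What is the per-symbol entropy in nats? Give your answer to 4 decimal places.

0.0459 nats

H(X) = −Σ p·ln p.
  −(0.993)·ln(0.993) = 0.00698
  −(0.002)·ln(0.002) = 0.01243
  −(0.005)·ln(0.005) = 0.02649
Sum: 0.00698 + 0.01243 + 0.02649 = 0.0459 nats.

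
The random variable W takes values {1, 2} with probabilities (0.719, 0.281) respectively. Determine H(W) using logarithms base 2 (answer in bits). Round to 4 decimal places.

H(W) = −Σ p·log₂ p.
  −(0.719)·log₂(0.719) = 0.34220
  −(0.281)·log₂(0.281) = 0.51461
Sum: 0.34220 + 0.51461 = 0.8568 bits.

0.8568 bits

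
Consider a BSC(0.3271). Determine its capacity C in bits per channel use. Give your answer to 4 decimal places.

0.0881 bits

Binary symmetric channel: C = 1 − h₂(ε) where h₂ is the binary entropy function.
h₂(0.3271) = −0.3271·log₂0.3271 − 0.6729·log₂0.6729 = 0.9119.
C = 1 − 0.9119 = 0.0881 bits per channel use.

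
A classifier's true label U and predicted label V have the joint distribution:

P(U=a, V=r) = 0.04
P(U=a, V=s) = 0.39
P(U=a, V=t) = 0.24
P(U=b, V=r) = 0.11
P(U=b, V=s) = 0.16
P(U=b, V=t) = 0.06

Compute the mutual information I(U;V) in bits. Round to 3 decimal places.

Marginals: p(U) = (0.6700, 0.3300), p(V) = (0.1500, 0.5500, 0.3000).
I(U;V) = Σ p(x,y)·log₂[p(x,y)/(p(x)p(y))].
  (a,r): 0.04·log₂(0.3980) = -0.0532
  (a,s): 0.39·log₂(1.0583) = 0.0319
  (a,t): 0.24·log₂(1.1940) = 0.0614
  (b,r): 0.11·log₂(2.2222) = 0.1267
  (b,s): 0.16·log₂(0.8815) = -0.0291
  (b,t): 0.06·log₂(0.6061) = -0.0433
Sum = 0.094 bits.

0.094 bits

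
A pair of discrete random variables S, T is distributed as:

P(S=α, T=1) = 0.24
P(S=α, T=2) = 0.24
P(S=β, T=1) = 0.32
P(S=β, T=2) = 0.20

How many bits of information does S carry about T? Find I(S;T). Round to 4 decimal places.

0.0097 bits

Marginals: p(S) = (0.4800, 0.5200), p(T) = (0.5600, 0.4400).
I(S;T) = H(S) + H(T) − H(S,T).
H(S) = 0.9988, H(T) = 0.9896, H(S,T) = 1.9787.
I(S;T) = 0.9988 + 0.9896 − 1.9787 = 0.0097 bits.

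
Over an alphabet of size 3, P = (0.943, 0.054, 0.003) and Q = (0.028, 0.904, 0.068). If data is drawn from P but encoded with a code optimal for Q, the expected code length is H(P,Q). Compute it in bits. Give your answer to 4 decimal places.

4.8839 bits

H(P,Q) = −Σ p·log₂ q.
  −0.943·log₂(0.028) = 4.86440
  −0.054·log₂(0.904) = 0.00786
  −0.003·log₂(0.068) = 0.01163
H(P,Q) = 4.8839 bits.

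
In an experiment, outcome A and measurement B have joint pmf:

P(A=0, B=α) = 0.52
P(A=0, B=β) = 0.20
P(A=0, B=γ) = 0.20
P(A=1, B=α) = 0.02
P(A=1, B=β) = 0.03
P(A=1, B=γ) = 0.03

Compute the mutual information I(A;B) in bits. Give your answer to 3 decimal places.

0.022 bits

Marginals: p(A) = (0.9200, 0.0800), p(B) = (0.5400, 0.2300, 0.2300).
I(A;B) = Σ p(x,y)·log₂[p(x,y)/(p(x)p(y))].
  (0,α): 0.52·log₂(1.0467) = 0.0342
  (0,β): 0.20·log₂(0.9452) = -0.0163
  (0,γ): 0.20·log₂(0.9452) = -0.0163
  (1,α): 0.02·log₂(0.4630) = -0.0222
  (1,β): 0.03·log₂(1.6304) = 0.0212
  (1,γ): 0.03·log₂(1.6304) = 0.0212
Sum = 0.022 bits.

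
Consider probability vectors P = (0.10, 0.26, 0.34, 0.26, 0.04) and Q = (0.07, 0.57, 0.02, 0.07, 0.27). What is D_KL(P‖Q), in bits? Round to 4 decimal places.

1.5288 bits

D(P‖Q) = Σ p·log₂(p/q).
  0.10·log₂(0.10/0.07) = 0.05146
  0.26·log₂(0.26/0.57) = -0.29444
  0.34·log₂(0.34/0.02) = 1.38974
  0.26·log₂(0.26/0.07) = 0.49220
  0.04·log₂(0.04/0.27) = -0.11020
D(P‖Q) = 1.5288 bits.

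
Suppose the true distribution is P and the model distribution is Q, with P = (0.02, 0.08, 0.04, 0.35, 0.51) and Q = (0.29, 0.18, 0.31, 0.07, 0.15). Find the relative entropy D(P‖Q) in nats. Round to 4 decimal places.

0.9872 nats

D(P‖Q) = Σ p·ln(p/q).
  0.02·ln(0.02/0.29) = -0.05348
  0.08·ln(0.08/0.18) = -0.06487
  0.04·ln(0.04/0.31) = -0.08191
  0.35·ln(0.35/0.07) = 0.56330
  0.51·ln(0.51/0.15) = 0.62413
D(P‖Q) = 0.9872 nats.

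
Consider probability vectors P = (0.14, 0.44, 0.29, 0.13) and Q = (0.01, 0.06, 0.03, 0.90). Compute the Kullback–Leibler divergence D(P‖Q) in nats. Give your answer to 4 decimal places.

1.6525 nats

D(P‖Q) = Σ p·ln(p/q).
  0.14·ln(0.14/0.01) = 0.36947
  0.44·ln(0.44/0.06) = 0.87667
  0.29·ln(0.29/0.03) = 0.65792
  0.13·ln(0.13/0.90) = -0.25153
D(P‖Q) = 1.6525 nats.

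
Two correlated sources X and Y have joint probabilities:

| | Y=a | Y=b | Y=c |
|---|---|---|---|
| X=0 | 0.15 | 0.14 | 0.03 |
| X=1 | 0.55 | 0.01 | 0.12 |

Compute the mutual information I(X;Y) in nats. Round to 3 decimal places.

Marginals: p(X) = (0.3200, 0.6800), p(Y) = (0.7000, 0.1500, 0.1500).
I(X;Y) = Σ p(x,y)·ln[p(x,y)/(p(x)p(y))].
  (0,a): 0.15·ln(0.6696) = -0.0602
  (0,b): 0.14·ln(2.9167) = 0.1499
  (0,c): 0.03·ln(0.6250) = -0.0141
  (1,a): 0.55·ln(1.1555) = 0.0795
  (1,b): 0.01·ln(0.0980) = -0.0232
  (1,c): 0.12·ln(1.1765) = 0.0195
Sum = 0.151 nats.

0.151 nats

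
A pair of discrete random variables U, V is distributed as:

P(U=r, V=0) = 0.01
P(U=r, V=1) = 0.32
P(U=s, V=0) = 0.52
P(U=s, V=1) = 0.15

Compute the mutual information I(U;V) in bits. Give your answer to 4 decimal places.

0.4187 bits

Marginals: p(U) = (0.3300, 0.6700), p(V) = (0.5300, 0.4700).
I(U;V) = Σ p(x,y)·log₂[p(x,y)/(p(x)p(y))].
  (r,0): 0.01·log₂(0.0572) = -0.04128
  (r,1): 0.32·log₂(2.0632) = 0.33436
  (s,0): 0.52·log₂(1.4644) = 0.28615
  (s,1): 0.15·log₂(0.4763) = -0.16049
Sum = 0.4187 bits.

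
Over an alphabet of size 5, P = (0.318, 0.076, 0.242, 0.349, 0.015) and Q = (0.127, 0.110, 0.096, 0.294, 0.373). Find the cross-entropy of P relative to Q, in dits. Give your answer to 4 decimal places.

H(P,Q) = −Σ p·log₁₀ q.
  −0.318·log₁₀(0.127) = 0.28499
  −0.076·log₁₀(0.110) = 0.07285
  −0.242·log₁₀(0.096) = 0.24629
  −0.349·log₁₀(0.294) = 0.18555
  −0.015·log₁₀(0.373) = 0.00642
H(P,Q) = 0.7961 dits.

0.7961 dits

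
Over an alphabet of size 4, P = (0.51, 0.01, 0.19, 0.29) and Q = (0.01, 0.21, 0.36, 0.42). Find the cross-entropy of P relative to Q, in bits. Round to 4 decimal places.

4.0539 bits

H(P,Q) = −Σ p·log₂ q.
  −0.51·log₂(0.01) = 3.38837
  −0.01·log₂(0.21) = 0.02252
  −0.19·log₂(0.36) = 0.28005
  −0.29·log₂(0.42) = 0.36295
H(P,Q) = 4.0539 bits.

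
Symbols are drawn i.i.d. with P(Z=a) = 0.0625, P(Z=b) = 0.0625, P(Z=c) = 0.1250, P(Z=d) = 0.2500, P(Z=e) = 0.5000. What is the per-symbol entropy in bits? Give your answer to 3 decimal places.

H(Z) = −Σ p·log₂ p.
  −(0.0625)·log₂(0.0625) = 0.2500
  −(0.0625)·log₂(0.0625) = 0.2500
  −(0.1250)·log₂(0.1250) = 0.3750
  −(0.2500)·log₂(0.2500) = 0.5000
  −(0.5000)·log₂(0.5000) = 0.5000
Sum: 0.2500 + 0.2500 + 0.3750 + 0.5000 + 0.5000 = 1.875 bits.

1.875 bits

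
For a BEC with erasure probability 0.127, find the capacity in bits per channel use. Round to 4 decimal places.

0.8730 bits

Binary erasure channel: capacity C = 1 − ε.
C = 1 − 0.127 = 0.8730 bits per channel use.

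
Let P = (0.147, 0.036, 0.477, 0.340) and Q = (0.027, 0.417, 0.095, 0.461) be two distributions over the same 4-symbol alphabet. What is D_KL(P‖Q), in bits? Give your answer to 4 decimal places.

1.1933 bits

D(P‖Q) = Σ p·log₂(p/q).
  0.147·log₂(0.147/0.027) = 0.35938
  0.036·log₂(0.036/0.417) = -0.12722
  0.477·log₂(0.477/0.095) = 1.11045
  0.340·log₂(0.340/0.461) = -0.14934
D(P‖Q) = 1.1933 bits.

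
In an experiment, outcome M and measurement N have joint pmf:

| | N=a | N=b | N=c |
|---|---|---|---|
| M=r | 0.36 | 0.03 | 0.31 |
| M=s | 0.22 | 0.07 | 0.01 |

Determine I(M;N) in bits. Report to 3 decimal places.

Marginals: p(M) = (0.7000, 0.3000), p(N) = (0.5800, 0.1000, 0.3200).
I(M;N) = H(M) + H(N) − H(M,N).
H(M) = 0.8813, H(N) = 1.3140, H(M,N) = 2.0217.
I(M;N) = 0.8813 + 1.3140 − 2.0217 = 0.174 bits.

0.174 bits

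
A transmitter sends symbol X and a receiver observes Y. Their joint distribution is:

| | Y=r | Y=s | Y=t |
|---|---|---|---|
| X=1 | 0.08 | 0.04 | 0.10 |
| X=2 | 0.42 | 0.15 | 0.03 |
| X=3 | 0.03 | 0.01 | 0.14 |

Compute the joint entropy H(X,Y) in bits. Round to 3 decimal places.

2.513 bits

H(X,Y) = −Σ p(x,y)·log₂ p(x,y) over all 9 cells.
  cell (1,r): −0.08·log₂0.08 = 0.2915
  cell (1,s): −0.04·log₂0.04 = 0.1858
  cell (1,t): −0.10·log₂0.10 = 0.3322
  cell (2,r): −0.42·log₂0.42 = 0.5256
  cell (2,s): −0.15·log₂0.15 = 0.4105
  cell (2,t): −0.03·log₂0.03 = 0.1518
  cell (3,r): −0.03·log₂0.03 = 0.1518
  cell (3,s): −0.01·log₂0.01 = 0.0664
  cell (3,t): −0.14·log₂0.14 = 0.3971
Sum = 2.513 bits.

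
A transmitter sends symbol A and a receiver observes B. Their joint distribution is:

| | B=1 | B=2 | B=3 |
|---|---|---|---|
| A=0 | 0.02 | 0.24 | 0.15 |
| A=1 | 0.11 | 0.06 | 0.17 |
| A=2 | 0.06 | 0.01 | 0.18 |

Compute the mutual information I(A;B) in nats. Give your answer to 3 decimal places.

0.162 nats

Marginals: p(A) = (0.4100, 0.3400, 0.2500), p(B) = (0.1900, 0.3100, 0.5000).
I(A;B) = H(A) + H(B) − H(A,B).
H(A) = 1.0789, H(B) = 1.0252, H(A,B) = 1.9417.
I(A;B) = 1.0789 + 1.0252 − 1.9417 = 0.162 nats.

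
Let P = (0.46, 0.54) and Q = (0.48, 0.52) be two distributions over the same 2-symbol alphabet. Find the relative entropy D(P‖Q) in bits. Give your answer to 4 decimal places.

D(P‖Q) = Σ p·log₂(p/q).
  0.46·log₂(0.46/0.48) = -0.02824
  0.54·log₂(0.54/0.52) = 0.02940
D(P‖Q) = 0.0012 bits.

0.0012 bits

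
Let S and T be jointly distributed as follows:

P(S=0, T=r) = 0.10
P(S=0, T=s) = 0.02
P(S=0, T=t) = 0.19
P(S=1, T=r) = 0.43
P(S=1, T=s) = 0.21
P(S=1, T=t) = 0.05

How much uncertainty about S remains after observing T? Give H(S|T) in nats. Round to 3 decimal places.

0.447 nats

Marginals: p(S) = (0.3100, 0.6900), p(T) = (0.5300, 0.2300, 0.2400).
H(S|T) = Σ p(T) · H(S|T=·).
  T=r: p=0.5300, H(S|T=r) = 0.4843
  T=s: p=0.2300, H(S|T=s) = 0.2954
  T=t: p=0.2400, H(S|T=t) = 0.5117
Weighted sum = 0.447 nats.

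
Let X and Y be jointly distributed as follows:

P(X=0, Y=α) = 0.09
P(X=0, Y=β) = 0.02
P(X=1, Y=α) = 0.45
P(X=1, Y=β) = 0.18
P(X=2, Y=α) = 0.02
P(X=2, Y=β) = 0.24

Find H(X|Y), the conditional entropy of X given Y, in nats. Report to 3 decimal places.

0.698 nats

Chain rule: H(X|Y) = H(X,Y) − H(Y).
Marginals: p(X) = (0.1100, 0.6300, 0.2600), p(Y) = (0.5600, 0.4400).
H(X,Y) = 1.3837 nats; H(Y) = 0.6859 nats.
H(X|Y) = 1.3837 − 0.6859 = 0.698 nats.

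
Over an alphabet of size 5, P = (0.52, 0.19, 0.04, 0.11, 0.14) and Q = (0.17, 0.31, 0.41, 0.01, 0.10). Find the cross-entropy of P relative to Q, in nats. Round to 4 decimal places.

H(P,Q) = −Σ p·ln q.
  −0.52·ln(0.17) = 0.92142
  −0.19·ln(0.31) = 0.22252
  −0.04·ln(0.41) = 0.03566
  −0.11·ln(0.01) = 0.50657
  −0.14·ln(0.10) = 0.32236
H(P,Q) = 2.0085 nats.

2.0085 nats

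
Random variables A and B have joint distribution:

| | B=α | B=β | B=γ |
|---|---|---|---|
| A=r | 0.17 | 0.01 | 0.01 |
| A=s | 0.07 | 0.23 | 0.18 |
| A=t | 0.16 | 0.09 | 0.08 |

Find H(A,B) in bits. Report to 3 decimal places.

2.796 bits

H(A,B) = −Σ p(x,y)·log₂ p(x,y) over all 9 cells.
  cell (r,α): −0.17·log₂0.17 = 0.4346
  cell (r,β): −0.01·log₂0.01 = 0.0664
  cell (r,γ): −0.01·log₂0.01 = 0.0664
  cell (s,α): −0.07·log₂0.07 = 0.2686
  cell (s,β): −0.23·log₂0.23 = 0.4877
  cell (s,γ): −0.18·log₂0.18 = 0.4453
  cell (t,α): −0.16·log₂0.16 = 0.4230
  cell (t,β): −0.09·log₂0.09 = 0.3127
  cell (t,γ): −0.08·log₂0.08 = 0.2915
Sum = 2.796 bits.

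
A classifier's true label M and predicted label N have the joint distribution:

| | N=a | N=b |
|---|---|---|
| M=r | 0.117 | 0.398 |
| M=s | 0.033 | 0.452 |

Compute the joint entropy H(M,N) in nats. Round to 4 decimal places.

1.0892 nats

H(M,N) = −Σ p(x,y)·ln p(x,y) over all 4 cells.
  cell (r,a): −0.117·ln0.117 = 0.25103
  cell (r,b): −0.398·ln0.398 = 0.36668
  cell (s,a): −0.033·ln0.033 = 0.11257
  cell (s,b): −0.452·ln0.452 = 0.35892
Sum = 1.0892 nats.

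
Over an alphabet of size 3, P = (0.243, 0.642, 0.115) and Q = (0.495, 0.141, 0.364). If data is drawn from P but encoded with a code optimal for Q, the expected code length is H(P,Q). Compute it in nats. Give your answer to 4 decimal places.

H(P,Q) = −Σ p·ln q.
  −0.243·ln(0.495) = 0.17088
  −0.642·ln(0.141) = 1.25768
  −0.115·ln(0.364) = 0.11622
H(P,Q) = 1.5448 nats.

1.5448 nats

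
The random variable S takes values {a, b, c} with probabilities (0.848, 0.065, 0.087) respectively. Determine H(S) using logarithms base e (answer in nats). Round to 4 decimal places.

H(S) = −Σ p·ln p.
  −(0.848)·ln(0.848) = 0.13981
  −(0.065)·ln(0.065) = 0.17767
  −(0.087)·ln(0.087) = 0.21244
Sum: 0.13981 + 0.17767 + 0.21244 = 0.5299 nats.

0.5299 nats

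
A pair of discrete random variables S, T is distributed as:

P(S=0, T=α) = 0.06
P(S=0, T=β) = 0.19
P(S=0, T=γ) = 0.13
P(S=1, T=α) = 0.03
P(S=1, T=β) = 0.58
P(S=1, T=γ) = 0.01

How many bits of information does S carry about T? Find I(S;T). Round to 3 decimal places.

0.203 bits

Marginals: p(S) = (0.3800, 0.6200), p(T) = (0.0900, 0.7700, 0.1400).
I(S;T) = Σ p(x,y)·log₂[p(x,y)/(p(x)p(y))].
  (0,α): 0.06·log₂(1.7544) = 0.0487
  (0,β): 0.19·log₂(0.6494) = -0.1184
  (0,γ): 0.13·log₂(2.4436) = 0.1676
  (1,α): 0.03·log₂(0.5376) = -0.0269
  (1,β): 0.58·log₂(1.2149) = 0.1629
  (1,γ): 0.01·log₂(0.1152) = -0.0312
Sum = 0.203 bits.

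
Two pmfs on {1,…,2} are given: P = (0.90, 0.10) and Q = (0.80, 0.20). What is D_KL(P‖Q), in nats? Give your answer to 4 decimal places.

D(P‖Q) = Σ p·ln(p/q).
  0.90·ln(0.90/0.80) = 0.10600
  0.10·ln(0.10/0.20) = -0.06931
D(P‖Q) = 0.0367 nats.

0.0367 nats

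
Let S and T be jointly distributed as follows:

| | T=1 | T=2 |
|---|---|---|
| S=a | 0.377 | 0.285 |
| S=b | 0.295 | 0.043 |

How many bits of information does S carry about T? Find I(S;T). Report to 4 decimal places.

0.0743 bits

Marginals: p(S) = (0.6620, 0.3380), p(T) = (0.6720, 0.3280).
I(S;T) = Σ p(x,y)·log₂[p(x,y)/(p(x)p(y))].
  (a,1): 0.377·log₂(0.8475) = -0.09003
  (a,2): 0.285·log₂(1.3125) = 0.11182
  (b,1): 0.295·log₂(1.2988) = 0.11126
  (b,2): 0.043·log₂(0.3879) = -0.05875
Sum = 0.0743 bits.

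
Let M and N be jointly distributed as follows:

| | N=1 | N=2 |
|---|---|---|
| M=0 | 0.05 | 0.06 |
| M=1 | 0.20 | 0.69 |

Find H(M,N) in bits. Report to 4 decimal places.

1.2934 bits

H(M,N) = −Σ p(x,y)·log₂ p(x,y) over all 4 cells.
  cell (0,1): −0.05·log₂0.05 = 0.21610
  cell (0,2): −0.06·log₂0.06 = 0.24353
  cell (1,1): −0.20·log₂0.20 = 0.46439
  cell (1,2): −0.69·log₂0.69 = 0.36938
Sum = 1.2934 bits.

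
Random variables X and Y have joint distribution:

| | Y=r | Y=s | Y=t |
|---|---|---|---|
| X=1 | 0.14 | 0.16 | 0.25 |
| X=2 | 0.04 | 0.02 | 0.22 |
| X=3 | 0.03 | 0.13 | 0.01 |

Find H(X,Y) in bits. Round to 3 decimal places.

H(X,Y) = −Σ p(x,y)·log₂ p(x,y) over all 9 cells.
  cell (1,r): −0.14·log₂0.14 = 0.3971
  cell (1,s): −0.16·log₂0.16 = 0.4230
  cell (1,t): −0.25·log₂0.25 = 0.5000
  cell (2,r): −0.04·log₂0.04 = 0.1858
  cell (2,s): −0.02·log₂0.02 = 0.1129
  cell (2,t): −0.22·log₂0.22 = 0.4806
  cell (3,r): −0.03·log₂0.03 = 0.1518
  cell (3,s): −0.13·log₂0.13 = 0.3826
  cell (3,t): −0.01·log₂0.01 = 0.0664
Sum = 2.700 bits.

2.700 bits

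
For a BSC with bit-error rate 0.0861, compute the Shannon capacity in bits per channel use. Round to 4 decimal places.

0.5767 bits

Binary symmetric channel: C = 1 − h₂(ε) where h₂ is the binary entropy function.
h₂(0.0861) = −0.0861·log₂0.0861 − 0.9139·log₂0.9139 = 0.4233.
C = 1 − 0.4233 = 0.5767 bits per channel use.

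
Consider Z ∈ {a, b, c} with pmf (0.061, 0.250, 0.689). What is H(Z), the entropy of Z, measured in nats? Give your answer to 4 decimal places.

H(Z) = −Σ p·ln p.
  −(0.061)·ln(0.061) = 0.17061
  −(0.250)·ln(0.250) = 0.34657
  −(0.689)·ln(0.689) = 0.25666
Sum: 0.17061 + 0.34657 + 0.25666 = 0.7738 nats.

0.7738 nats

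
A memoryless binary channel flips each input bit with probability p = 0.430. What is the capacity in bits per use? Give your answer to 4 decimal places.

Binary symmetric channel: C = 1 − h₂(ε) where h₂ is the binary entropy function.
h₂(0.430) = −0.430·log₂0.430 − 0.570·log₂0.570 = 0.9858.
C = 1 − 0.9858 = 0.0142 bits per channel use.

0.0142 bits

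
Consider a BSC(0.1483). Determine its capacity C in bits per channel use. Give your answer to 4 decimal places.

0.3944 bits

Binary symmetric channel: C = 1 − h₂(ε) where h₂ is the binary entropy function.
h₂(0.1483) = −0.1483·log₂0.1483 − 0.8517·log₂0.8517 = 0.6056.
C = 1 − 0.6056 = 0.3944 bits per channel use.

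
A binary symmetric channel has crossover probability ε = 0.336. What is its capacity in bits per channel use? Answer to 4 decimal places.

Binary symmetric channel: C = 1 − h₂(ε) where h₂ is the binary entropy function.
h₂(0.336) = −0.336·log₂0.336 − 0.664·log₂0.664 = 0.9209.
C = 1 − 0.9209 = 0.0791 bits per channel use.

0.0791 bits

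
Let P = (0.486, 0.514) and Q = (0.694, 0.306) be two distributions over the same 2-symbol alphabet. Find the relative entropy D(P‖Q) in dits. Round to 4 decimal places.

0.0406 dits

D(P‖Q) = Σ p·log₁₀(p/q).
  0.486·log₁₀(0.486/0.694) = -0.07520
  0.514·log₁₀(0.514/0.306) = 0.11577
D(P‖Q) = 0.0406 dits.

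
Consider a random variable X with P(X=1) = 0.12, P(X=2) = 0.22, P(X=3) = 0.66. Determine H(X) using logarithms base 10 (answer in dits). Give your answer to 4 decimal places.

0.3743 dits

H(X) = −Σ p·log₁₀ p.
  −(0.12)·log₁₀(0.12) = 0.11050
  −(0.22)·log₁₀(0.22) = 0.14467
  −(0.66)·log₁₀(0.66) = 0.11910
Sum: 0.11050 + 0.14467 + 0.11910 = 0.3743 dits.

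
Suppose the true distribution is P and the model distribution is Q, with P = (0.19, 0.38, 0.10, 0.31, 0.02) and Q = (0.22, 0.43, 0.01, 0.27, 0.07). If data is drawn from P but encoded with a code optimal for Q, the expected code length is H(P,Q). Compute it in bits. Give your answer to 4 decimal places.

H(P,Q) = −Σ p·log₂ q.
  −0.19·log₂(0.22) = 0.41504
  −0.38·log₂(0.43) = 0.46268
  −0.10·log₂(0.01) = 0.66439
  −0.31·log₂(0.27) = 0.58558
  −0.02·log₂(0.07) = 0.07673
H(P,Q) = 2.2044 bits.

2.2044 bits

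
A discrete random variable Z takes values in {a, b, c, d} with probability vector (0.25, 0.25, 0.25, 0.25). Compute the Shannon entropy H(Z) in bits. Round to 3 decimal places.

H(Z) = −Σ p·log₂ p.
  −(0.25)·log₂(0.25) = 0.5000
  −(0.25)·log₂(0.25) = 0.5000
  −(0.25)·log₂(0.25) = 0.5000
  −(0.25)·log₂(0.25) = 0.5000
Sum: 0.5000 + 0.5000 + 0.5000 + 0.5000 = 2.000 bits.

2.000 bits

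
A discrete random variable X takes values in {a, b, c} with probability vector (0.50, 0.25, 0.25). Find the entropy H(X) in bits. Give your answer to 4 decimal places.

H(X) = −Σ p·log₂ p.
  −(0.50)·log₂(0.50) = 0.50000
  −(0.25)·log₂(0.25) = 0.50000
  −(0.25)·log₂(0.25) = 0.50000
Sum: 0.50000 + 0.50000 + 0.50000 = 1.5000 bits.

1.5000 bits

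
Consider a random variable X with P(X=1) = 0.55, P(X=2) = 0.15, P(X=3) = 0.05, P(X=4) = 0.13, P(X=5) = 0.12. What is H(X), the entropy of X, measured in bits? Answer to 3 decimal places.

1.851 bits

H(X) = −Σ p·log₂ p.
  −(0.55)·log₂(0.55) = 0.4744
  −(0.15)·log₂(0.15) = 0.4105
  −(0.05)·log₂(0.05) = 0.2161
  −(0.13)·log₂(0.13) = 0.3826
  −(0.12)·log₂(0.12) = 0.3671
Sum: 0.4744 + 0.4105 + 0.2161 + 0.3826 + 0.3671 = 1.851 bits.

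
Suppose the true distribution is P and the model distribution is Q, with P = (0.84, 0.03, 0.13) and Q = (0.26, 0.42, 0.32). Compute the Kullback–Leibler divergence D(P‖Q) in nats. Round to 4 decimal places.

0.7888 nats

D(P‖Q) = Σ p·ln(p/q).
  0.84·ln(0.84/0.26) = 0.98509
  0.03·ln(0.03/0.42) = -0.07917
  0.13·ln(0.13/0.32) = -0.11710
D(P‖Q) = 0.7888 nats.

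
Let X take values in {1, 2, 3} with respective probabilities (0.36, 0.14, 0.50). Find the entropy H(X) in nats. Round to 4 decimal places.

H(X) = −Σ p·ln p.
  −(0.36)·ln(0.36) = 0.36779
  −(0.14)·ln(0.14) = 0.27526
  −(0.50)·ln(0.50) = 0.34657
Sum: 0.36779 + 0.27526 + 0.34657 = 0.9896 nats.

0.9896 nats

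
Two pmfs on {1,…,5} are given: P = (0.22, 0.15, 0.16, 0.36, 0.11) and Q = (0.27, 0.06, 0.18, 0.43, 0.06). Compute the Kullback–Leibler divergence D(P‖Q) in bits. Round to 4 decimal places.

0.1100 bits

D(P‖Q) = Σ p·log₂(p/q).
  0.22·log₂(0.22/0.27) = -0.06500
  0.15·log₂(0.15/0.06) = 0.19829
  0.16·log₂(0.16/0.18) = -0.02719
  0.36·log₂(0.36/0.43) = -0.09228
  0.11·log₂(0.11/0.06) = 0.09619
D(P‖Q) = 0.1100 bits.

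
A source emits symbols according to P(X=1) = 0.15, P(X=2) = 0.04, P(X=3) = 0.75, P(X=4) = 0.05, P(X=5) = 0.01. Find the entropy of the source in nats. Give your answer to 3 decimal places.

0.825 nats

H(X) = −Σ p·ln p.
  −(0.15)·ln(0.15) = 0.2846
  −(0.04)·ln(0.04) = 0.1288
  −(0.75)·ln(0.75) = 0.2158
  −(0.05)·ln(0.05) = 0.1498
  −(0.01)·ln(0.01) = 0.0461
Sum: 0.2846 + 0.1288 + 0.2158 + 0.1498 + 0.0461 = 0.825 nats.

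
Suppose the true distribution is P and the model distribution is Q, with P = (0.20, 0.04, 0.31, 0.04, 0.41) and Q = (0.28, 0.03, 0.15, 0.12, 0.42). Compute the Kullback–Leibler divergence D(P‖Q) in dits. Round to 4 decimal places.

D(P‖Q) = Σ p·log₁₀(p/q).
  0.20·log₁₀(0.20/0.28) = -0.02923
  0.04·log₁₀(0.04/0.03) = 0.00500
  0.31·log₁₀(0.31/0.15) = 0.09773
  0.04·log₁₀(0.04/0.12) = -0.01908
  0.41·log₁₀(0.41/0.42) = -0.00429
D(P‖Q) = 0.0501 dits.

0.0501 dits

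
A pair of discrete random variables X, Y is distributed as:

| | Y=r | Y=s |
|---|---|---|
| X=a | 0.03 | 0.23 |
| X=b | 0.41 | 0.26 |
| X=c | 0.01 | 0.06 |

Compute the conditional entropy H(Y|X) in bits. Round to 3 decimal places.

Marginals: p(X) = (0.2600, 0.6700, 0.0700), p(Y) = (0.4500, 0.5500).
H(Y|X) = Σ p(X) · H(Y|X=·).
  X=a: p=0.2600, H(Y|X=a) = 0.5159
  X=b: p=0.6700, H(Y|X=b) = 0.9635
  X=c: p=0.0700, H(Y|X=c) = 0.5917
Weighted sum = 0.821 bits.

0.821 bits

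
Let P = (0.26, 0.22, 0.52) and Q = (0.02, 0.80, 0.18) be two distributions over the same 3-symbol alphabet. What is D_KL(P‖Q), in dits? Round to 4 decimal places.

D(P‖Q) = Σ p·log₁₀(p/q).
  0.26·log₁₀(0.26/0.02) = 0.28963
  0.22·log₁₀(0.22/0.80) = -0.12335
  0.52·log₁₀(0.52/0.18) = 0.23958
D(P‖Q) = 0.4059 dits.

0.4059 dits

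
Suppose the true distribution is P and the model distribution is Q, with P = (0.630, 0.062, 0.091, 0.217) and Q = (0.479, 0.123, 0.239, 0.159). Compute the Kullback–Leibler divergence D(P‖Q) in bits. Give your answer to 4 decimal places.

D(P‖Q) = Σ p·log₂(p/q).
  0.630·log₂(0.630/0.479) = 0.24906
  0.062·log₂(0.062/0.123) = -0.06128
  0.091·log₂(0.091/0.239) = -0.12677
  0.217·log₂(0.217/0.159) = 0.09736
D(P‖Q) = 0.1584 bits.

0.1584 bits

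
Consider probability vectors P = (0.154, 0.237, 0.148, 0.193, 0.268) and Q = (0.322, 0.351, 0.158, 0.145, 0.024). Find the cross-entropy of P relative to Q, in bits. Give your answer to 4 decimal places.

2.9835 bits

H(P,Q) = −Σ p·log₂ q.
  −0.154·log₂(0.322) = 0.25177
  −0.237·log₂(0.351) = 0.35798
  −0.148·log₂(0.158) = 0.39398
  −0.193·log₂(0.145) = 0.53767
  −0.268·log₂(0.024) = 1.44206
H(P,Q) = 2.9835 bits.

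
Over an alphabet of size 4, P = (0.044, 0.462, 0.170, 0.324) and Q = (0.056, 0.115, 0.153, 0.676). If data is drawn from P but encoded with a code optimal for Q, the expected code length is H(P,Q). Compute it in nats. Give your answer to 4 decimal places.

H(P,Q) = −Σ p·ln q.
  −0.044·ln(0.056) = 0.12683
  −0.462·ln(0.115) = 0.99922
  −0.170·ln(0.153) = 0.31914
  −0.324·ln(0.676) = 0.12687
H(P,Q) = 1.5721 nats.

1.5721 nats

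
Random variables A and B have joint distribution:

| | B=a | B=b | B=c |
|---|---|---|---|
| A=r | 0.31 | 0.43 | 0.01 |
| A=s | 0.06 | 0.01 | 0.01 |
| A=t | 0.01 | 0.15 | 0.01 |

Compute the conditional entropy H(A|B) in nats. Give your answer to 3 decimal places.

Chain rule: H(A|B) = H(A,B) − H(B).
Marginals: p(A) = (0.7500, 0.0800, 0.1700), p(B) = (0.3800, 0.5900, 0.0300).
H(A,B) = 1.4096 nats; H(B) = 0.7842 nats.
H(A|B) = 1.4096 − 0.7842 = 0.625 nats.

0.625 nats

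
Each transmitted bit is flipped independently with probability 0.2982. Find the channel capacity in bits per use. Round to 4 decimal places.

0.1209 bits

Binary symmetric channel: C = 1 − h₂(ε) where h₂ is the binary entropy function.
h₂(0.2982) = −0.2982·log₂0.2982 − 0.7018·log₂0.7018 = 0.8791.
C = 1 − 0.8791 = 0.1209 bits per channel use.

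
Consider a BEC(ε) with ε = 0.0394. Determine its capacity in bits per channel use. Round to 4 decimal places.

0.9606 bits

Binary erasure channel: capacity C = 1 − ε.
C = 1 − 0.0394 = 0.9606 bits per channel use.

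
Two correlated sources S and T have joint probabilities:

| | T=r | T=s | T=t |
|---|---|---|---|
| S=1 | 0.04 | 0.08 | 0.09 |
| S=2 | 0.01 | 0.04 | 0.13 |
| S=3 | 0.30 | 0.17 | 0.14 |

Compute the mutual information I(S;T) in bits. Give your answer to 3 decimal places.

0.154 bits

Marginals: p(S) = (0.2100, 0.1800, 0.6100), p(T) = (0.3500, 0.2900, 0.3600).
I(S;T) = Σ p(x,y)·log₂[p(x,y)/(p(x)p(y))].
  (1,r): 0.04·log₂(0.5442) = -0.0351
  (1,s): 0.08·log₂(1.3136) = 0.0315
  (1,t): 0.09·log₂(1.1905) = 0.0226
  (2,r): 0.01·log₂(0.1587) = -0.0266
  (2,s): 0.04·log₂(0.7663) = -0.0154
  (2,t): 0.13·log₂(2.0062) = 0.1306
  (3,r): 0.30·log₂(1.4052) = 0.1472
  (3,s): 0.17·log₂(0.9610) = -0.0098
  (3,t): 0.14·log₂(0.6375) = -0.0909
Sum = 0.154 bits.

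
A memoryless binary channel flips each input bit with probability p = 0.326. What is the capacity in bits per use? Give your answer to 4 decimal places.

0.0892 bits

Binary symmetric channel: C = 1 − h₂(ε) where h₂ is the binary entropy function.
h₂(0.326) = −0.326·log₂0.326 − 0.674·log₂0.674 = 0.9108.
C = 1 − 0.9108 = 0.0892 bits per channel use.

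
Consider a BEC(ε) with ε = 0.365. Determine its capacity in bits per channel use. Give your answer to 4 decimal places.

Binary erasure channel: capacity C = 1 − ε.
C = 1 − 0.365 = 0.6350 bits per channel use.

0.6350 bits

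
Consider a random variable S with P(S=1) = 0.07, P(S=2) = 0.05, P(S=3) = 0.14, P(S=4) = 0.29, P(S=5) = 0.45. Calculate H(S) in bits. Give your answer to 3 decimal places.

H(S) = −Σ p·log₂ p.
  −(0.07)·log₂(0.07) = 0.2686
  −(0.05)·log₂(0.05) = 0.2161
  −(0.14)·log₂(0.14) = 0.3971
  −(0.29)·log₂(0.29) = 0.5179
  −(0.45)·log₂(0.45) = 0.5184
Sum: 0.2686 + 0.2161 + 0.3971 + 0.5179 + 0.5184 = 1.918 bits.

1.918 bits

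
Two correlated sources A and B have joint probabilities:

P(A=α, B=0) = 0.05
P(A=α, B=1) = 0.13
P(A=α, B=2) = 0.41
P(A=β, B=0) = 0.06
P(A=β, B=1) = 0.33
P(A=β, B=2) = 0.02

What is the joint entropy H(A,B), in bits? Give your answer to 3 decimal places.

2.010 bits

H(A,B) = −Σ p(x,y)·log₂ p(x,y) over all 6 cells.
  cell (α,0): −0.05·log₂0.05 = 0.2161
  cell (α,1): −0.13·log₂0.13 = 0.3826
  cell (α,2): −0.41·log₂0.41 = 0.5274
  cell (β,0): −0.06·log₂0.06 = 0.2435
  cell (β,1): −0.33·log₂0.33 = 0.5278
  cell (β,2): −0.02·log₂0.02 = 0.1129
Sum = 2.010 bits.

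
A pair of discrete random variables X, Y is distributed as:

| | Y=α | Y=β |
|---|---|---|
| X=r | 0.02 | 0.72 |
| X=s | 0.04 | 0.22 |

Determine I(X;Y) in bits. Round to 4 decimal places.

0.0338 bits

Marginals: p(X) = (0.7400, 0.2600), p(Y) = (0.0600, 0.9400).
I(X;Y) = Σ p(x,y)·log₂[p(x,y)/(p(x)p(y))].
  (r,α): 0.02·log₂(0.4505) = -0.02301
  (r,β): 0.72·log₂(1.0351) = 0.03581
  (s,α): 0.04·log₂(2.5641) = 0.05434
  (s,β): 0.22·log₂(0.9002) = -0.03338
Sum = 0.0338 bits.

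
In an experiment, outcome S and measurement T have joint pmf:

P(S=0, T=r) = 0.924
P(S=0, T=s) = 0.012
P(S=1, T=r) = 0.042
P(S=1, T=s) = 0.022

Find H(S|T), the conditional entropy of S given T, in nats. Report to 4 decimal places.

Marginals: p(S) = (0.9360, 0.0640), p(T) = (0.9660, 0.0340).
H(S|T) = Σ p(T) · H(S|T=·).
  T=r: p=0.9660, H(S|T=r) = 0.1788
  T=s: p=0.0340, H(S|T=s) = 0.6492
Weighted sum = 0.1948 nats.

0.1948 nats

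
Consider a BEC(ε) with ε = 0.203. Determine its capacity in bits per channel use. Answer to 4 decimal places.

0.7970 bits

Binary erasure channel: capacity C = 1 − ε.
C = 1 − 0.203 = 0.7970 bits per channel use.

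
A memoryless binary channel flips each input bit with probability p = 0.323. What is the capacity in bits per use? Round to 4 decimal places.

0.0924 bits

Binary symmetric channel: C = 1 − h₂(ε) where h₂ is the binary entropy function.
h₂(0.323) = −0.323·log₂0.323 − 0.677·log₂0.677 = 0.9076.
C = 1 − 0.9076 = 0.0924 bits per channel use.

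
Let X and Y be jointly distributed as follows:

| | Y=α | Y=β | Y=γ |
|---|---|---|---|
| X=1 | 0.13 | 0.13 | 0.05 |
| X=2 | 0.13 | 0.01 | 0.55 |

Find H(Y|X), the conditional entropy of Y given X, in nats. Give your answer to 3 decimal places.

0.701 nats

Marginals: p(X) = (0.3100, 0.6900), p(Y) = (0.2600, 0.1400, 0.6000).
H(Y|X) = Σ p(X) · H(Y|X=·).
  X=1: p=0.3100, H(Y|X=1) = 1.0232
  X=2: p=0.6900, H(Y|X=2) = 0.5566
Weighted sum = 0.701 nats.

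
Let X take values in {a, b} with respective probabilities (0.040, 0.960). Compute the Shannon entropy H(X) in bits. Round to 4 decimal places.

H(X) = −Σ p·log₂ p.
  −(0.040)·log₂(0.040) = 0.18575
  −(0.960)·log₂(0.960) = 0.05654
Sum: 0.18575 + 0.05654 = 0.2423 bits.

0.2423 bits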